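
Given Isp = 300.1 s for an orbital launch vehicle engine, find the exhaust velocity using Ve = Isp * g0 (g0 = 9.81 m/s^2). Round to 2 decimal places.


Step 1: Ve = Isp * g0 = 300.1 * 9.81
Step 2: Ve = 2943.98 m/s

2943.98


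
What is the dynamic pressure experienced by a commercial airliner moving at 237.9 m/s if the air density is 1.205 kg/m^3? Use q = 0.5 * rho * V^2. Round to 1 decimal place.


Step 1: V^2 = 237.9^2 = 56596.41
Step 2: q = 0.5 * 1.205 * 56596.41
Step 3: q = 34099.3 Pa

34099.3


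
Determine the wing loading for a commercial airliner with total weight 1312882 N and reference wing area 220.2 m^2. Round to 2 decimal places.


Step 1: Wing loading = W / S = 1312882 / 220.2
Step 2: Wing loading = 5962.23 N/m^2

5962.23


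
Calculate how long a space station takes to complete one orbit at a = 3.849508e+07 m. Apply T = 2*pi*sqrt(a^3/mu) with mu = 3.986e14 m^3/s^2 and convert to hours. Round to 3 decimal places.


Step 1: a^3 / mu = 5.704475e+22 / 3.986e14 = 1.431128e+08
Step 2: sqrt(1.431128e+08) = 11962.9749 s
Step 3: T = 2*pi * 11962.9749 = 75165.59 s
Step 4: T in hours = 75165.59 / 3600 = 20.879 hours

20.879


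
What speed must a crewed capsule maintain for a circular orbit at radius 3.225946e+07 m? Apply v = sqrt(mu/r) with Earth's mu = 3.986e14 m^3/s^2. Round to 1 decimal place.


Step 1: mu / r = 3.986e14 / 3.225946e+07 = 12356065.4766
Step 2: v = sqrt(12356065.4766) = 3515.1 m/s

3515.1


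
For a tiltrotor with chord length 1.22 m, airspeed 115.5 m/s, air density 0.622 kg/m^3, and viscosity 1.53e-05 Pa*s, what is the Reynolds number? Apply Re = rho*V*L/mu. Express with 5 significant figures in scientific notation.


Step 1: Numerator = rho * V * L = 0.622 * 115.5 * 1.22 = 87.64602
Step 2: Re = 87.64602 / 1.53e-05
Step 3: Re = 5.7285e+06

5.7285e+06


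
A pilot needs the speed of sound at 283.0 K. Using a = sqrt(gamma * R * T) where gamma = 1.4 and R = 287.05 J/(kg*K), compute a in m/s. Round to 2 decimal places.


Step 1: gamma * R * T = 1.4 * 287.05 * 283.0 = 113729.21
Step 2: a = sqrt(113729.21) = 337.24 m/s

337.24


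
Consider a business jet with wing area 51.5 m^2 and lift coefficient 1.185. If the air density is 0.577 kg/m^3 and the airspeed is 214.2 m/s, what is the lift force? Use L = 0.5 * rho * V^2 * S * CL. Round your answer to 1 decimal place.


Step 1: Calculate dynamic pressure q = 0.5 * 0.577 * 214.2^2 = 0.5 * 0.577 * 45881.64 = 13236.8531 Pa
Step 2: Multiply by wing area and lift coefficient: L = 13236.8531 * 51.5 * 1.185
Step 3: L = 681697.9367 * 1.185 = 807812.1 N

807812.1


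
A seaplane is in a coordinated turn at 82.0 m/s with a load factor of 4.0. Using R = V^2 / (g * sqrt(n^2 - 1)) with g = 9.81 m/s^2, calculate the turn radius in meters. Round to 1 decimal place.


Step 1: V^2 = 82.0^2 = 6724.0
Step 2: n^2 - 1 = 4.0^2 - 1 = 15.0
Step 3: sqrt(15.0) = 3.872983
Step 4: R = 6724.0 / (9.81 * 3.872983) = 177.0 m

177.0


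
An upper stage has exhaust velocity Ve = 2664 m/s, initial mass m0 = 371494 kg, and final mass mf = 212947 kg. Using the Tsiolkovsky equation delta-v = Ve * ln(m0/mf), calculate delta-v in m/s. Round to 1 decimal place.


Step 1: Mass ratio m0/mf = 371494 / 212947 = 1.744537
Step 2: ln(1.744537) = 0.556489
Step 3: delta-v = 2664 * 0.556489 = 1482.5 m/s

1482.5


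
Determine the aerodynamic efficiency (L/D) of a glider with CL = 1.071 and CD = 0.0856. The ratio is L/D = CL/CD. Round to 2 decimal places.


Step 1: L/D = CL / CD = 1.071 / 0.0856
Step 2: L/D = 12.51

12.51


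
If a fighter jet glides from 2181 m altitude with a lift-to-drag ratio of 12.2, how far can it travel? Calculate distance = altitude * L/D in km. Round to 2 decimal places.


Step 1: Glide distance = altitude * L/D = 2181 * 12.2 = 26608.2 m
Step 2: Convert to km: 26608.2 / 1000 = 26.61 km

26.61


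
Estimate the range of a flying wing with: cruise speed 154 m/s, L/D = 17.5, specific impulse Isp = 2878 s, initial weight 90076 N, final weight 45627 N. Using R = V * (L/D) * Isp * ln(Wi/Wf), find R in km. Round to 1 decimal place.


Step 1: Coefficient = V * (L/D) * Isp = 154 * 17.5 * 2878 = 7756210.0 m
Step 2: Wi/Wf = 90076 / 45627 = 1.974182
Step 3: ln(1.974182) = 0.680154
Step 4: R = 7756210.0 * 0.680154 = 5275418.1 m = 5275.4 km

5275.4


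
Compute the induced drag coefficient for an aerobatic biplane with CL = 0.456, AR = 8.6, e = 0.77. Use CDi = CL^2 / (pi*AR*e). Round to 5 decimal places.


Step 1: CL^2 = 0.456^2 = 0.207936
Step 2: pi * AR * e = 3.14159 * 8.6 * 0.77 = 20.803627
Step 3: CDi = 0.207936 / 20.803627 = 0.01000

0.01000


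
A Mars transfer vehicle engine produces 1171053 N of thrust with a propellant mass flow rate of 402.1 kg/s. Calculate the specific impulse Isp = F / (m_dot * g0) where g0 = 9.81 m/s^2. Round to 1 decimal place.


Step 1: m_dot * g0 = 402.1 * 9.81 = 3944.6
Step 2: Isp = 1171053 / 3944.6 = 296.9 s

296.9


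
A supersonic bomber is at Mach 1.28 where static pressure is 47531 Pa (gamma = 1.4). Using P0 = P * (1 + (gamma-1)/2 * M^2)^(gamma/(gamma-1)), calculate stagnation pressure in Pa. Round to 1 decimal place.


Step 1: (gamma-1)/2 * M^2 = 0.2 * 1.6384 = 0.32768
Step 2: 1 + 0.32768 = 1.32768
Step 3: Exponent gamma/(gamma-1) = 3.5
Step 4: P0 = 47531 * 1.32768^3.5 = 128175.2 Pa

128175.2


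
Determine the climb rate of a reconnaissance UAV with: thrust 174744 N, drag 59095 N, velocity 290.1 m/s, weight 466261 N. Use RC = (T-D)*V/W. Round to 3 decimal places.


Step 1: Excess thrust = T - D = 174744 - 59095 = 115649 N
Step 2: Excess power = 115649 * 290.1 = 33549774.9 W
Step 3: RC = 33549774.9 / 466261 = 71.955 m/s

71.955


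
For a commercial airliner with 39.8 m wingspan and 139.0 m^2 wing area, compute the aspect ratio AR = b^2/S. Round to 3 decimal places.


Step 1: b^2 = 39.8^2 = 1584.04
Step 2: AR = 1584.04 / 139.0 = 11.396

11.396


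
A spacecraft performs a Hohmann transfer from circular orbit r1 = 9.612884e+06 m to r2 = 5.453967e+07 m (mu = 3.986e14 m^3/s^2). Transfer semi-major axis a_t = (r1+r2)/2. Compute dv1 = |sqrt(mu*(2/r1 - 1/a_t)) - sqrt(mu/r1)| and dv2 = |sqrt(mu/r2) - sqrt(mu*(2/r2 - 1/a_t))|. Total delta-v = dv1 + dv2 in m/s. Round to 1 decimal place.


Step 1: Transfer semi-major axis a_t = (9.612884e+06 + 5.453967e+07) / 2 = 3.207628e+07 m
Step 2: v1 (circular at r1) = sqrt(mu/r1) = 6439.35 m/s
Step 3: v_t1 = sqrt(mu*(2/r1 - 1/a_t)) = 8396.65 m/s
Step 4: dv1 = |8396.65 - 6439.35| = 1957.3 m/s
Step 5: v2 (circular at r2) = 2703.41 m/s, v_t2 = 1479.95 m/s
Step 6: dv2 = |2703.41 - 1479.95| = 1223.46 m/s
Step 7: Total delta-v = 1957.3 + 1223.46 = 3180.8 m/s

3180.8


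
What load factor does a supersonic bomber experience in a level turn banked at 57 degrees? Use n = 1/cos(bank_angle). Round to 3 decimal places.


Step 1: Convert 57 degrees to radians = 0.994838
Step 2: cos(57 deg) = 0.544639
Step 3: n = 1 / 0.544639 = 1.836

1.836


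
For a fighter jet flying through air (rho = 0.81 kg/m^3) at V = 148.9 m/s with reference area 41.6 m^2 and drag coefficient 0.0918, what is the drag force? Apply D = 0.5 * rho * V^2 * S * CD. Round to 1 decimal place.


Step 1: Dynamic pressure q = 0.5 * 0.81 * 148.9^2 = 8979.3401 Pa
Step 2: Drag D = q * S * CD = 8979.3401 * 41.6 * 0.0918
Step 3: D = 34291.0 N

34291.0


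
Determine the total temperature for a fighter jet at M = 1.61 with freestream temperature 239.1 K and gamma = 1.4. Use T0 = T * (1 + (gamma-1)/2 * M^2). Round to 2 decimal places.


Step 1: (gamma-1)/2 = 0.2
Step 2: M^2 = 2.5921
Step 3: 1 + 0.2 * 2.5921 = 1.51842
Step 4: T0 = 239.1 * 1.51842 = 363.05 K

363.05


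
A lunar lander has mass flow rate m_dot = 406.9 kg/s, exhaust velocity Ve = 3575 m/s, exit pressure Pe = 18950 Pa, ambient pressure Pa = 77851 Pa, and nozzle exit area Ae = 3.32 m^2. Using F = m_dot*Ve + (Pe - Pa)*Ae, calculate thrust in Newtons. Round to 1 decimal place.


Step 1: Momentum thrust = m_dot * Ve = 406.9 * 3575 = 1454667.5 N
Step 2: Pressure thrust = (Pe - Pa) * Ae = (18950 - 77851) * 3.32 = -195551.32 N
Step 3: Total thrust F = 1454667.5 + -195551.32 = 1259116.2 N

1259116.2


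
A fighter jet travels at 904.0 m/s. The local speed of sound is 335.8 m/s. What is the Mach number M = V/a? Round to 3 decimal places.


Step 1: M = V / a = 904.0 / 335.8
Step 2: M = 2.692

2.692


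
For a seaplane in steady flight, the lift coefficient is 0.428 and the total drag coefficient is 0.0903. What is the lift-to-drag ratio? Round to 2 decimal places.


Step 1: L/D = CL / CD = 0.428 / 0.0903
Step 2: L/D = 4.74

4.74


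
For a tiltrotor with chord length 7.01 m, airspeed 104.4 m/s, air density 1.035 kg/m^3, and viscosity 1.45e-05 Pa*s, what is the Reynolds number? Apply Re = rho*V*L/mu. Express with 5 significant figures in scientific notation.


Step 1: Numerator = rho * V * L = 1.035 * 104.4 * 7.01 = 757.45854
Step 2: Re = 757.45854 / 1.45e-05
Step 3: Re = 5.2239e+07

5.2239e+07


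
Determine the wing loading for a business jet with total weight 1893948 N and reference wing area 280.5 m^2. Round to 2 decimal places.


Step 1: Wing loading = W / S = 1893948 / 280.5
Step 2: Wing loading = 6752.04 N/m^2

6752.04


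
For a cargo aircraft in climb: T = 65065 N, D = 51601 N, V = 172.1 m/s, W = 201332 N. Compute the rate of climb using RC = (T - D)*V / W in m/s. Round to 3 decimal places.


Step 1: Excess thrust = T - D = 65065 - 51601 = 13464 N
Step 2: Excess power = 13464 * 172.1 = 2317154.4 W
Step 3: RC = 2317154.4 / 201332 = 11.509 m/s

11.509


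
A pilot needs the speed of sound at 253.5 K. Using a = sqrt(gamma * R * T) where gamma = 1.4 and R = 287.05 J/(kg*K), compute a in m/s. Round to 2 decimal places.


Step 1: gamma * R * T = 1.4 * 287.05 * 253.5 = 101874.045
Step 2: a = sqrt(101874.045) = 319.18 m/s

319.18


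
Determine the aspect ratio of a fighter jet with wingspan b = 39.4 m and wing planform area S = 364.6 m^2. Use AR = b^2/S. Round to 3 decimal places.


Step 1: b^2 = 39.4^2 = 1552.36
Step 2: AR = 1552.36 / 364.6 = 4.258

4.258


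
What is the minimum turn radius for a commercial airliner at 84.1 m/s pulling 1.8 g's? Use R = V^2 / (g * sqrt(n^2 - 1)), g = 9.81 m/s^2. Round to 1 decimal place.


Step 1: V^2 = 84.1^2 = 7072.81
Step 2: n^2 - 1 = 1.8^2 - 1 = 2.24
Step 3: sqrt(2.24) = 1.496663
Step 4: R = 7072.81 / (9.81 * 1.496663) = 481.7 m

481.7


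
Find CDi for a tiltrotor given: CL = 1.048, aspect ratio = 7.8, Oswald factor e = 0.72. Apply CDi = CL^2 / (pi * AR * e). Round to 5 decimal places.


Step 1: CL^2 = 1.048^2 = 1.098304
Step 2: pi * AR * e = 3.14159 * 7.8 * 0.72 = 17.643184
Step 3: CDi = 1.098304 / 17.643184 = 0.06225

0.06225


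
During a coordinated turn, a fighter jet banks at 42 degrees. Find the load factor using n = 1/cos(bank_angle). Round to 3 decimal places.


Step 1: Convert 42 degrees to radians = 0.733038
Step 2: cos(42 deg) = 0.743145
Step 3: n = 1 / 0.743145 = 1.346

1.346


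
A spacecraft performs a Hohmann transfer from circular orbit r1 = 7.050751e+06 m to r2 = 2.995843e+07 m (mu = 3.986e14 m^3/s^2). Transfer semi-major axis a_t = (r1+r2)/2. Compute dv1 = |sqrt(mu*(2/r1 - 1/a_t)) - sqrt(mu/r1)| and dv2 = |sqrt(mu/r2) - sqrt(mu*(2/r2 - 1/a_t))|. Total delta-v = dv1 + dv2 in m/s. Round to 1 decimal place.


Step 1: Transfer semi-major axis a_t = (7.050751e+06 + 2.995843e+07) / 2 = 1.850459e+07 m
Step 2: v1 (circular at r1) = sqrt(mu/r1) = 7518.84 m/s
Step 3: v_t1 = sqrt(mu*(2/r1 - 1/a_t)) = 9566.89 m/s
Step 4: dv1 = |9566.89 - 7518.84| = 2048.05 m/s
Step 5: v2 (circular at r2) = 3647.62 m/s, v_t2 = 2251.58 m/s
Step 6: dv2 = |3647.62 - 2251.58| = 1396.04 m/s
Step 7: Total delta-v = 2048.05 + 1396.04 = 3444.1 m/s

3444.1


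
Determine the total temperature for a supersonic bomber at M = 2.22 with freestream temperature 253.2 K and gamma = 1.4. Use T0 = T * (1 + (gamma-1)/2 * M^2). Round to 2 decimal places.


Step 1: (gamma-1)/2 = 0.2
Step 2: M^2 = 4.9284
Step 3: 1 + 0.2 * 4.9284 = 1.98568
Step 4: T0 = 253.2 * 1.98568 = 502.77 K

502.77


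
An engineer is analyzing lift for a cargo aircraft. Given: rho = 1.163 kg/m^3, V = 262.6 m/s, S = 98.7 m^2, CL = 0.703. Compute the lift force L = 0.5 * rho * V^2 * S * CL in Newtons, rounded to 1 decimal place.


Step 1: Calculate dynamic pressure q = 0.5 * 1.163 * 262.6^2 = 0.5 * 1.163 * 68958.76 = 40099.5189 Pa
Step 2: Multiply by wing area and lift coefficient: L = 40099.5189 * 98.7 * 0.703
Step 3: L = 3957822.5194 * 0.703 = 2782349.2 N

2782349.2


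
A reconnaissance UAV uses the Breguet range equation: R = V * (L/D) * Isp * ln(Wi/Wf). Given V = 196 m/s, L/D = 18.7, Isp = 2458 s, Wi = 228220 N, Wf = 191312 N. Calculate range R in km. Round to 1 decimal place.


Step 1: Coefficient = V * (L/D) * Isp = 196 * 18.7 * 2458 = 9009061.6 m
Step 2: Wi/Wf = 228220 / 191312 = 1.19292
Step 3: ln(1.19292) = 0.176404
Step 4: R = 9009061.6 * 0.176404 = 1589238.8 m = 1589.2 km

1589.2


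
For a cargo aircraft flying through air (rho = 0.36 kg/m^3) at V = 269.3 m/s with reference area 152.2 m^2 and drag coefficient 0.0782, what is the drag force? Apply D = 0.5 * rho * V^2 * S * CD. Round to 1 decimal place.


Step 1: Dynamic pressure q = 0.5 * 0.36 * 269.3^2 = 13054.0482 Pa
Step 2: Drag D = q * S * CD = 13054.0482 * 152.2 * 0.0782
Step 3: D = 155369.8 N

155369.8


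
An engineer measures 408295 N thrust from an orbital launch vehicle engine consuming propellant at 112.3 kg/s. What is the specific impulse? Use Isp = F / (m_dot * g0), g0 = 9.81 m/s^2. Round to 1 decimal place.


Step 1: m_dot * g0 = 112.3 * 9.81 = 1101.66
Step 2: Isp = 408295 / 1101.66 = 370.6 s

370.6


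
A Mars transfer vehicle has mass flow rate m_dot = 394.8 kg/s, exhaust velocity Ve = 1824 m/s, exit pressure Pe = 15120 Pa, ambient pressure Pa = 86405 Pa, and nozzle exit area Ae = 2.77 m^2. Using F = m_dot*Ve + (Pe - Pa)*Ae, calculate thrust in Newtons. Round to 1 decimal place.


Step 1: Momentum thrust = m_dot * Ve = 394.8 * 1824 = 720115.2 N
Step 2: Pressure thrust = (Pe - Pa) * Ae = (15120 - 86405) * 2.77 = -197459.45 N
Step 3: Total thrust F = 720115.2 + -197459.45 = 522655.8 N

522655.8


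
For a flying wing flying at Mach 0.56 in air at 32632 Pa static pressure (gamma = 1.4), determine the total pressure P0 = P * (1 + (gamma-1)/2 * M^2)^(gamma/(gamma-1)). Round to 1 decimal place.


Step 1: (gamma-1)/2 * M^2 = 0.2 * 0.3136 = 0.06272
Step 2: 1 + 0.06272 = 1.06272
Step 3: Exponent gamma/(gamma-1) = 3.5
Step 4: P0 = 32632 * 1.06272^3.5 = 40374.7 Pa

40374.7


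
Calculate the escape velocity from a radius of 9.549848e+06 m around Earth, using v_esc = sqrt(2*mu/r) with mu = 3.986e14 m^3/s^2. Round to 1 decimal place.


Step 1: 2*mu/r = 2 * 3.986e14 / 9.549848e+06 = 83477768.442
Step 2: v_esc = sqrt(83477768.442) = 9136.6 m/s

9136.6


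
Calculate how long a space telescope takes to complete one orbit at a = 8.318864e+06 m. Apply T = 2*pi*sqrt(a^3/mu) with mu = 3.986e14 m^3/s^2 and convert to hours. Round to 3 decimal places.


Step 1: a^3 / mu = 5.756945e+20 / 3.986e14 = 1.444291e+06
Step 2: sqrt(1.444291e+06) = 1201.7867 s
Step 3: T = 2*pi * 1201.7867 = 7551.05 s
Step 4: T in hours = 7551.05 / 3600 = 2.098 hours

2.098


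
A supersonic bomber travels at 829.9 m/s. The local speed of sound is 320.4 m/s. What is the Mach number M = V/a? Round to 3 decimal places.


Step 1: M = V / a = 829.9 / 320.4
Step 2: M = 2.590

2.590


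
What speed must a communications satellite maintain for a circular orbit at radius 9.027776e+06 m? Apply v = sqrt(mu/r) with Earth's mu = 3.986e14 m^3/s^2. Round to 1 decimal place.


Step 1: mu / r = 3.986e14 / 9.027776e+06 = 44152624.0793
Step 2: v = sqrt(44152624.0793) = 6644.7 m/s

6644.7


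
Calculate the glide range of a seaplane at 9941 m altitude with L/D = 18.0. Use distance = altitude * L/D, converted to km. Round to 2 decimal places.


Step 1: Glide distance = altitude * L/D = 9941 * 18.0 = 178938.0 m
Step 2: Convert to km: 178938.0 / 1000 = 178.94 km

178.94


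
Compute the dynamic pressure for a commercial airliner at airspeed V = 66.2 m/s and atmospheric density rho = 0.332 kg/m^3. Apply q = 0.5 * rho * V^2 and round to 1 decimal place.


Step 1: V^2 = 66.2^2 = 4382.44
Step 2: q = 0.5 * 0.332 * 4382.44
Step 3: q = 727.5 Pa

727.5


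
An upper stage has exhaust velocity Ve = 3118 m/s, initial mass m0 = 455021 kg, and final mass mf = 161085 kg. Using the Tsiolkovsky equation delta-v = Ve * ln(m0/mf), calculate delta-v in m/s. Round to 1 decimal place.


Step 1: Mass ratio m0/mf = 455021 / 161085 = 2.824726
Step 2: ln(2.824726) = 1.038411
Step 3: delta-v = 3118 * 1.038411 = 3237.8 m/s

3237.8


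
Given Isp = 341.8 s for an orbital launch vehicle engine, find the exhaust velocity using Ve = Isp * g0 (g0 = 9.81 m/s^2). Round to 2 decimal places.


Step 1: Ve = Isp * g0 = 341.8 * 9.81
Step 2: Ve = 3353.06 m/s

3353.06


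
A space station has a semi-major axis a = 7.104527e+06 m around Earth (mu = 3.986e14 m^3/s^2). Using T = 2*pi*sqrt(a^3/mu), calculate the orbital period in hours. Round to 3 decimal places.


Step 1: a^3 / mu = 3.585961e+20 / 3.986e14 = 8.996389e+05
Step 2: sqrt(8.996389e+05) = 948.4929 s
Step 3: T = 2*pi * 948.4929 = 5959.56 s
Step 4: T in hours = 5959.56 / 3600 = 1.655 hours

1.655


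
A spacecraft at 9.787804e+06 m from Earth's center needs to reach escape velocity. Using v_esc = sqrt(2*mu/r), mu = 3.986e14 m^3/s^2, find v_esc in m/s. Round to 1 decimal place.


Step 1: 2*mu/r = 2 * 3.986e14 / 9.787804e+06 = 81448300.3542
Step 2: v_esc = sqrt(81448300.3542) = 9024.9 m/s

9024.9


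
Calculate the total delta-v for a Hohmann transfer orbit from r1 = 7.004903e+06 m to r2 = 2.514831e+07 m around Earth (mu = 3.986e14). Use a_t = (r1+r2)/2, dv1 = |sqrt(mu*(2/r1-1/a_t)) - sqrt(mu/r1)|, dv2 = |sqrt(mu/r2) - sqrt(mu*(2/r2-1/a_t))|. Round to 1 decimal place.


Step 1: Transfer semi-major axis a_t = (7.004903e+06 + 2.514831e+07) / 2 = 1.607661e+07 m
Step 2: v1 (circular at r1) = sqrt(mu/r1) = 7543.41 m/s
Step 3: v_t1 = sqrt(mu*(2/r1 - 1/a_t)) = 9434.63 m/s
Step 4: dv1 = |9434.63 - 7543.41| = 1891.22 m/s
Step 5: v2 (circular at r2) = 3981.2 m/s, v_t2 = 2627.96 m/s
Step 6: dv2 = |3981.2 - 2627.96| = 1353.25 m/s
Step 7: Total delta-v = 1891.22 + 1353.25 = 3244.5 m/s

3244.5


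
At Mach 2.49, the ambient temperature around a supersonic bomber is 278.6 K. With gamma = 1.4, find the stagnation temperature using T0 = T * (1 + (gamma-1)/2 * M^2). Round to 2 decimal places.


Step 1: (gamma-1)/2 = 0.2
Step 2: M^2 = 6.2001
Step 3: 1 + 0.2 * 6.2001 = 2.24002
Step 4: T0 = 278.6 * 2.24002 = 624.07 K

624.07


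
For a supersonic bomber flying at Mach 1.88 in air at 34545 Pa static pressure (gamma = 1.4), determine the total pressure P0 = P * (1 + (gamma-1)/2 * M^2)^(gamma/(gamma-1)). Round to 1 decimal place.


Step 1: (gamma-1)/2 * M^2 = 0.2 * 3.5344 = 0.70688
Step 2: 1 + 0.70688 = 1.70688
Step 3: Exponent gamma/(gamma-1) = 3.5
Step 4: P0 = 34545 * 1.70688^3.5 = 224437.6 Pa

224437.6


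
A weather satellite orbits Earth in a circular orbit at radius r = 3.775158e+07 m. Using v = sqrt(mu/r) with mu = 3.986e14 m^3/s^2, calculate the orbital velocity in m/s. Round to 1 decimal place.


Step 1: mu / r = 3.986e14 / 3.775158e+07 = 10558498.4787
Step 2: v = sqrt(10558498.4787) = 3249.4 m/s

3249.4


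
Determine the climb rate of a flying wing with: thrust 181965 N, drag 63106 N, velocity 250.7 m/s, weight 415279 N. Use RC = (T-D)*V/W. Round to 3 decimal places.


Step 1: Excess thrust = T - D = 181965 - 63106 = 118859 N
Step 2: Excess power = 118859 * 250.7 = 29797951.3 W
Step 3: RC = 29797951.3 / 415279 = 71.754 m/s

71.754


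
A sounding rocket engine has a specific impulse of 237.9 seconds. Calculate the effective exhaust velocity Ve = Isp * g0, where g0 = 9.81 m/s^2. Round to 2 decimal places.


Step 1: Ve = Isp * g0 = 237.9 * 9.81
Step 2: Ve = 2333.80 m/s

2333.80


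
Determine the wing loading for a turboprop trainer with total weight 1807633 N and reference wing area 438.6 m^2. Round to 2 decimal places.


Step 1: Wing loading = W / S = 1807633 / 438.6
Step 2: Wing loading = 4121.37 N/m^2

4121.37


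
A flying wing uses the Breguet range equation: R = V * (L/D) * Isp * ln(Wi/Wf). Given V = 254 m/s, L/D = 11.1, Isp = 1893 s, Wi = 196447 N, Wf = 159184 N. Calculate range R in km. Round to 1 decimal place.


Step 1: Coefficient = V * (L/D) * Isp = 254 * 11.1 * 1893 = 5337124.2 m
Step 2: Wi/Wf = 196447 / 159184 = 1.234088
Step 3: ln(1.234088) = 0.210332
Step 4: R = 5337124.2 * 0.210332 = 1122567.5 m = 1122.6 km

1122.6


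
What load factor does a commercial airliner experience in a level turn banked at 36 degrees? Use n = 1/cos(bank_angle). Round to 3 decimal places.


Step 1: Convert 36 degrees to radians = 0.628319
Step 2: cos(36 deg) = 0.809017
Step 3: n = 1 / 0.809017 = 1.236

1.236


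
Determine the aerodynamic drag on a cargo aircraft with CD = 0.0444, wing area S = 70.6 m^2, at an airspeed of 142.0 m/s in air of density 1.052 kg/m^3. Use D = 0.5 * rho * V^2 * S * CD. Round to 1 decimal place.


Step 1: Dynamic pressure q = 0.5 * 1.052 * 142.0^2 = 10606.264 Pa
Step 2: Drag D = q * S * CD = 10606.264 * 70.6 * 0.0444
Step 3: D = 33246.8 N

33246.8


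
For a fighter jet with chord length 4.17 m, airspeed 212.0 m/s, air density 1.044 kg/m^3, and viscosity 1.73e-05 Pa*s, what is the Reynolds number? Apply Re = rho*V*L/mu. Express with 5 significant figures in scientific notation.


Step 1: Numerator = rho * V * L = 1.044 * 212.0 * 4.17 = 922.93776
Step 2: Re = 922.93776 / 1.73e-05
Step 3: Re = 5.3349e+07

5.3349e+07


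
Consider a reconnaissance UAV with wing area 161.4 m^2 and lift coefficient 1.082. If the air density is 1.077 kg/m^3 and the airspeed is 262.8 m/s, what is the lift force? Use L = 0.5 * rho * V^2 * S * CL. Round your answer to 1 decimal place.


Step 1: Calculate dynamic pressure q = 0.5 * 1.077 * 262.8^2 = 0.5 * 1.077 * 69063.84 = 37190.8778 Pa
Step 2: Multiply by wing area and lift coefficient: L = 37190.8778 * 161.4 * 1.082
Step 3: L = 6002607.6834 * 1.082 = 6494821.5 N

6494821.5


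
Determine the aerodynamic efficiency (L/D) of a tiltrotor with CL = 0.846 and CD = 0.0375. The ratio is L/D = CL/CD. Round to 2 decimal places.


Step 1: L/D = CL / CD = 0.846 / 0.0375
Step 2: L/D = 22.56

22.56


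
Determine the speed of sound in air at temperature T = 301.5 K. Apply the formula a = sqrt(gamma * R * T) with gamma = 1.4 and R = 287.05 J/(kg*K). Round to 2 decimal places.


Step 1: gamma * R * T = 1.4 * 287.05 * 301.5 = 121163.805
Step 2: a = sqrt(121163.805) = 348.09 m/s

348.09


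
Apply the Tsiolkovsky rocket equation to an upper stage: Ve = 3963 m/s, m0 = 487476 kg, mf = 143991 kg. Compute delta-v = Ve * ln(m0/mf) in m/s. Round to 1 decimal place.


Step 1: Mass ratio m0/mf = 487476 / 143991 = 3.385462
Step 2: ln(3.385462) = 1.21949
Step 3: delta-v = 3963 * 1.21949 = 4832.8 m/s

4832.8


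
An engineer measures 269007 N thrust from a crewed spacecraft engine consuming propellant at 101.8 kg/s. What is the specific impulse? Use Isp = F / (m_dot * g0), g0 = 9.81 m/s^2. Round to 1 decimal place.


Step 1: m_dot * g0 = 101.8 * 9.81 = 998.66
Step 2: Isp = 269007 / 998.66 = 269.4 s

269.4


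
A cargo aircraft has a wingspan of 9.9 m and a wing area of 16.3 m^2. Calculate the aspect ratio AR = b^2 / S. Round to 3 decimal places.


Step 1: b^2 = 9.9^2 = 98.01
Step 2: AR = 98.01 / 16.3 = 6.013

6.013


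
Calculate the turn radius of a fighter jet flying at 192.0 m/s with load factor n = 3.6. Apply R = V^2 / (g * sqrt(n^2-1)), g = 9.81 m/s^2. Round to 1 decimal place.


Step 1: V^2 = 192.0^2 = 36864.0
Step 2: n^2 - 1 = 3.6^2 - 1 = 11.96
Step 3: sqrt(11.96) = 3.458323
Step 4: R = 36864.0 / (9.81 * 3.458323) = 1086.6 m

1086.6


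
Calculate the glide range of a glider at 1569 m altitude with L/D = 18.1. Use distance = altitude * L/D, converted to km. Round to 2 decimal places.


Step 1: Glide distance = altitude * L/D = 1569 * 18.1 = 28398.9 m
Step 2: Convert to km: 28398.9 / 1000 = 28.40 km

28.40


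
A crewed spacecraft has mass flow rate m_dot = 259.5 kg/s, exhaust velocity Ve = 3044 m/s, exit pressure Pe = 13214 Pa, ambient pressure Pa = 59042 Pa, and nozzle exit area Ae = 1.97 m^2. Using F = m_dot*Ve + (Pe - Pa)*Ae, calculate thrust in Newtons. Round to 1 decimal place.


Step 1: Momentum thrust = m_dot * Ve = 259.5 * 3044 = 789918.0 N
Step 2: Pressure thrust = (Pe - Pa) * Ae = (13214 - 59042) * 1.97 = -90281.16 N
Step 3: Total thrust F = 789918.0 + -90281.16 = 699636.8 N

699636.8


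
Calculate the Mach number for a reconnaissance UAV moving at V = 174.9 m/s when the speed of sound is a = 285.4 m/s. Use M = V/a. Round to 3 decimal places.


Step 1: M = V / a = 174.9 / 285.4
Step 2: M = 0.613

0.613


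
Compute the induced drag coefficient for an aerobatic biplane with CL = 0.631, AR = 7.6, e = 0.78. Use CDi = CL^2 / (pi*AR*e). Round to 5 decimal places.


Step 1: CL^2 = 0.631^2 = 0.398161
Step 2: pi * AR * e = 3.14159 * 7.6 * 0.78 = 18.623361
Step 3: CDi = 0.398161 / 18.623361 = 0.02138

0.02138


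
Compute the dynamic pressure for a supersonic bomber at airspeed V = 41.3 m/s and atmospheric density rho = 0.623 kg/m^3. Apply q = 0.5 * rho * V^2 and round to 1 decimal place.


Step 1: V^2 = 41.3^2 = 1705.69
Step 2: q = 0.5 * 0.623 * 1705.69
Step 3: q = 531.3 Pa

531.3


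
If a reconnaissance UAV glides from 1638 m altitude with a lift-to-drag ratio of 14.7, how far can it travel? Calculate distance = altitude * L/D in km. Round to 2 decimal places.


Step 1: Glide distance = altitude * L/D = 1638 * 14.7 = 24078.6 m
Step 2: Convert to km: 24078.6 / 1000 = 24.08 km

24.08


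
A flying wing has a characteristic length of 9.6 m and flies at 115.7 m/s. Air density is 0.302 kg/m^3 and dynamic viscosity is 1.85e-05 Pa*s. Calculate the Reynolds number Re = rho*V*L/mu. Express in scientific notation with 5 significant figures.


Step 1: Numerator = rho * V * L = 0.302 * 115.7 * 9.6 = 335.43744
Step 2: Re = 335.43744 / 1.85e-05
Step 3: Re = 1.8132e+07

1.8132e+07


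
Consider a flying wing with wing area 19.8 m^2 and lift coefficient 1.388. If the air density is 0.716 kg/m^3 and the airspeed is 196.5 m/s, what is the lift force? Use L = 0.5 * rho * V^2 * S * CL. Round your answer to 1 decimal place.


Step 1: Calculate dynamic pressure q = 0.5 * 0.716 * 196.5^2 = 0.5 * 0.716 * 38612.25 = 13823.1855 Pa
Step 2: Multiply by wing area and lift coefficient: L = 13823.1855 * 19.8 * 1.388
Step 3: L = 273699.0729 * 1.388 = 379894.3 N

379894.3


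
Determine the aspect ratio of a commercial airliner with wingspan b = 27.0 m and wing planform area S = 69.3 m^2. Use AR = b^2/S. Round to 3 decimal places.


Step 1: b^2 = 27.0^2 = 729.0
Step 2: AR = 729.0 / 69.3 = 10.519

10.519


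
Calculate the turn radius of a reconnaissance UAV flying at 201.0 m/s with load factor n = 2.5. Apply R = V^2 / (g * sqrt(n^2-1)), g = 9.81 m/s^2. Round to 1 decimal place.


Step 1: V^2 = 201.0^2 = 40401.0
Step 2: n^2 - 1 = 2.5^2 - 1 = 5.25
Step 3: sqrt(5.25) = 2.291288
Step 4: R = 40401.0 / (9.81 * 2.291288) = 1797.4 m

1797.4


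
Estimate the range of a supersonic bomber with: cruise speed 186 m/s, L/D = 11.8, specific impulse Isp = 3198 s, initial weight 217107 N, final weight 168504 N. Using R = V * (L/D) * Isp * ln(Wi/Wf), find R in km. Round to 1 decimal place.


Step 1: Coefficient = V * (L/D) * Isp = 186 * 11.8 * 3198 = 7018970.4 m
Step 2: Wi/Wf = 217107 / 168504 = 1.288438
Step 3: ln(1.288438) = 0.253431
Step 4: R = 7018970.4 * 0.253431 = 1778823.5 m = 1778.8 km

1778.8


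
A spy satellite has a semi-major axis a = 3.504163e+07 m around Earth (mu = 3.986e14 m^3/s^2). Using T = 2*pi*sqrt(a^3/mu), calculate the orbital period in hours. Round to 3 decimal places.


Step 1: a^3 / mu = 4.302817e+22 / 3.986e14 = 1.079482e+08
Step 2: sqrt(1.079482e+08) = 10389.8147 s
Step 3: T = 2*pi * 10389.8147 = 65281.13 s
Step 4: T in hours = 65281.13 / 3600 = 18.134 hours

18.134


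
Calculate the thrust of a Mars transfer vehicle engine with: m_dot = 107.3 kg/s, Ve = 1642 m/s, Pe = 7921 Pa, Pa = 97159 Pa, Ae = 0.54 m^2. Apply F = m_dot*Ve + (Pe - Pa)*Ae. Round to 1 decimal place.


Step 1: Momentum thrust = m_dot * Ve = 107.3 * 1642 = 176186.6 N
Step 2: Pressure thrust = (Pe - Pa) * Ae = (7921 - 97159) * 0.54 = -48188.52 N
Step 3: Total thrust F = 176186.6 + -48188.52 = 127998.1 N

127998.1


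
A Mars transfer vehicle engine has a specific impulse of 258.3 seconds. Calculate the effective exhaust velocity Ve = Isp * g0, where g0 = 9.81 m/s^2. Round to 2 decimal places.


Step 1: Ve = Isp * g0 = 258.3 * 9.81
Step 2: Ve = 2533.92 m/s

2533.92


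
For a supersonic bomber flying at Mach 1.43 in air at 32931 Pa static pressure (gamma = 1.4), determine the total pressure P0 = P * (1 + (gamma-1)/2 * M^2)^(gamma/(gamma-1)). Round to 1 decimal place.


Step 1: (gamma-1)/2 * M^2 = 0.2 * 2.0449 = 0.40898
Step 2: 1 + 0.40898 = 1.40898
Step 3: Exponent gamma/(gamma-1) = 3.5
Step 4: P0 = 32931 * 1.40898^3.5 = 109338.2 Pa

109338.2


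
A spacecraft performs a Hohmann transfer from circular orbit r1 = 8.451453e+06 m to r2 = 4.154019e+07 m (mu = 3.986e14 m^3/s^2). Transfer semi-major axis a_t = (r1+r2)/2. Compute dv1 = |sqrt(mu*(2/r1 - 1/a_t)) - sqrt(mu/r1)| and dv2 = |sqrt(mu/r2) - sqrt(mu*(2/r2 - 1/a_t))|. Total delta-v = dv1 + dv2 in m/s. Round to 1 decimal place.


Step 1: Transfer semi-major axis a_t = (8.451453e+06 + 4.154019e+07) / 2 = 2.499582e+07 m
Step 2: v1 (circular at r1) = sqrt(mu/r1) = 6867.57 m/s
Step 3: v_t1 = sqrt(mu*(2/r1 - 1/a_t)) = 8853.27 m/s
Step 4: dv1 = |8853.27 - 6867.57| = 1985.7 m/s
Step 5: v2 (circular at r2) = 3097.66 m/s, v_t2 = 1801.22 m/s
Step 6: dv2 = |3097.66 - 1801.22| = 1296.45 m/s
Step 7: Total delta-v = 1985.7 + 1296.45 = 3282.1 m/s

3282.1


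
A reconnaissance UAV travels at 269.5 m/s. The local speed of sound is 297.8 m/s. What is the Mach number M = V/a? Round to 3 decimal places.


Step 1: M = V / a = 269.5 / 297.8
Step 2: M = 0.905

0.905


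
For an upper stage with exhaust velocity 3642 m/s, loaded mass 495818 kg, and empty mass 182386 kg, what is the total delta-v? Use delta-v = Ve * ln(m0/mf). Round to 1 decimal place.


Step 1: Mass ratio m0/mf = 495818 / 182386 = 2.718509
Step 2: ln(2.718509) = 1.000084
Step 3: delta-v = 3642 * 1.000084 = 3642.3 m/s

3642.3


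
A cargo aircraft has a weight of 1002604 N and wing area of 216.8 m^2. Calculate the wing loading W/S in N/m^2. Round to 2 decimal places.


Step 1: Wing loading = W / S = 1002604 / 216.8
Step 2: Wing loading = 4624.56 N/m^2

4624.56


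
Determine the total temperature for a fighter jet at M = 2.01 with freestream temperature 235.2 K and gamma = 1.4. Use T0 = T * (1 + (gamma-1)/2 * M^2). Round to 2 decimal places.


Step 1: (gamma-1)/2 = 0.2
Step 2: M^2 = 4.0401
Step 3: 1 + 0.2 * 4.0401 = 1.80802
Step 4: T0 = 235.2 * 1.80802 = 425.25 K

425.25


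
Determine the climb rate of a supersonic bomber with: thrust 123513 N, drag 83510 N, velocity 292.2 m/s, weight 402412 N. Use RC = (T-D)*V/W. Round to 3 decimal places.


Step 1: Excess thrust = T - D = 123513 - 83510 = 40003 N
Step 2: Excess power = 40003 * 292.2 = 11688876.6 W
Step 3: RC = 11688876.6 / 402412 = 29.047 m/s

29.047


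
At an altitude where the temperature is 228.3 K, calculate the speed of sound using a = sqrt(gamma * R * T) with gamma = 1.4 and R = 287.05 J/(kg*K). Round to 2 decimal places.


Step 1: gamma * R * T = 1.4 * 287.05 * 228.3 = 91746.921
Step 2: a = sqrt(91746.921) = 302.90 m/s

302.90


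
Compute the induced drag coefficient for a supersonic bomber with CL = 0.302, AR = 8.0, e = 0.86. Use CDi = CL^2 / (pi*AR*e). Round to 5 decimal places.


Step 1: CL^2 = 0.302^2 = 0.091204
Step 2: pi * AR * e = 3.14159 * 8.0 * 0.86 = 21.614157
Step 3: CDi = 0.091204 / 21.614157 = 0.00422

0.00422


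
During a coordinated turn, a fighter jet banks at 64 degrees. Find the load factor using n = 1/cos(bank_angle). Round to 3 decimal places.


Step 1: Convert 64 degrees to radians = 1.117011
Step 2: cos(64 deg) = 0.438371
Step 3: n = 1 / 0.438371 = 2.281

2.281


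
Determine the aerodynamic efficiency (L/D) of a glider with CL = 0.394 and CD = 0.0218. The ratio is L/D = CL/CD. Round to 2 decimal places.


Step 1: L/D = CL / CD = 0.394 / 0.0218
Step 2: L/D = 18.07

18.07


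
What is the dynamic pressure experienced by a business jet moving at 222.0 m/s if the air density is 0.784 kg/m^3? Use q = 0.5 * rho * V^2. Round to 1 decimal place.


Step 1: V^2 = 222.0^2 = 49284.0
Step 2: q = 0.5 * 0.784 * 49284.0
Step 3: q = 19319.3 Pa

19319.3


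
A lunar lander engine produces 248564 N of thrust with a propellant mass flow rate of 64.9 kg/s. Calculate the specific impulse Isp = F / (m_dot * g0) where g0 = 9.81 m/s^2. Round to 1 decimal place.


Step 1: m_dot * g0 = 64.9 * 9.81 = 636.67
Step 2: Isp = 248564 / 636.67 = 390.4 s

390.4


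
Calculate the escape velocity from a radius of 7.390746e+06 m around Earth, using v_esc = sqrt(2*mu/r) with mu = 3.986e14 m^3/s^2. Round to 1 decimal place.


Step 1: 2*mu/r = 2 * 3.986e14 / 7.390746e+06 = 107864618.8084
Step 2: v_esc = sqrt(107864618.8084) = 10385.8 m/s

10385.8


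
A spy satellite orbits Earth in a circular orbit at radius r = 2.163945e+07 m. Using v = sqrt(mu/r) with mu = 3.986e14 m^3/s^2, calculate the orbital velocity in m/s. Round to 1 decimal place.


Step 1: mu / r = 3.986e14 / 2.163945e+07 = 18420061.508
Step 2: v = sqrt(18420061.508) = 4291.9 m/s

4291.9


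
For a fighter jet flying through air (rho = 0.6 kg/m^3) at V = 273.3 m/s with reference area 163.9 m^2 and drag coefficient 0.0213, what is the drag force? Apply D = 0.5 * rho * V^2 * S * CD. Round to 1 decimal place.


Step 1: Dynamic pressure q = 0.5 * 0.6 * 273.3^2 = 22407.867 Pa
Step 2: Drag D = q * S * CD = 22407.867 * 163.9 * 0.0213
Step 3: D = 78227.4 N

78227.4


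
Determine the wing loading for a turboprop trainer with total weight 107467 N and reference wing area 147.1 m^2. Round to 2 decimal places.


Step 1: Wing loading = W / S = 107467 / 147.1
Step 2: Wing loading = 730.57 N/m^2

730.57


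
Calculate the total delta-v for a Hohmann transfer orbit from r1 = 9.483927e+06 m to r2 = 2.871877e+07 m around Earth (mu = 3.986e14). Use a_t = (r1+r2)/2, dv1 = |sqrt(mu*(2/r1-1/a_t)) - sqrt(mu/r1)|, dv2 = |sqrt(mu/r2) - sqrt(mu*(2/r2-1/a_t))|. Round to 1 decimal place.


Step 1: Transfer semi-major axis a_t = (9.483927e+06 + 2.871877e+07) / 2 = 1.910135e+07 m
Step 2: v1 (circular at r1) = sqrt(mu/r1) = 6482.98 m/s
Step 3: v_t1 = sqrt(mu*(2/r1 - 1/a_t)) = 7949.24 m/s
Step 4: dv1 = |7949.24 - 6482.98| = 1466.26 m/s
Step 5: v2 (circular at r2) = 3725.51 m/s, v_t2 = 2625.11 m/s
Step 6: dv2 = |3725.51 - 2625.11| = 1100.4 m/s
Step 7: Total delta-v = 1466.26 + 1100.4 = 2566.7 m/s

2566.7


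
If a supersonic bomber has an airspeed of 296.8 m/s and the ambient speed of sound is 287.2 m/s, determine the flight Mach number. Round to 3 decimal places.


Step 1: M = V / a = 296.8 / 287.2
Step 2: M = 1.033

1.033


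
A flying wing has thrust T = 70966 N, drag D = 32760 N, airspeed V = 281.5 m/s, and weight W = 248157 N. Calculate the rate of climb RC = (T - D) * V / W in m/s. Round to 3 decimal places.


Step 1: Excess thrust = T - D = 70966 - 32760 = 38206 N
Step 2: Excess power = 38206 * 281.5 = 10754989.0 W
Step 3: RC = 10754989.0 / 248157 = 43.339 m/s

43.339


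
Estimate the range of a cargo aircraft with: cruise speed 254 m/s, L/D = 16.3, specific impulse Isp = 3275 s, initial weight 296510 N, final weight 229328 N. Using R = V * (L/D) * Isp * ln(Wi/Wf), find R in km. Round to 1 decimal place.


Step 1: Coefficient = V * (L/D) * Isp = 254 * 16.3 * 3275 = 13559155.0 m
Step 2: Wi/Wf = 296510 / 229328 = 1.292952
Step 3: ln(1.292952) = 0.256928
Step 4: R = 13559155.0 * 0.256928 = 3483721.9 m = 3483.7 km

3483.7


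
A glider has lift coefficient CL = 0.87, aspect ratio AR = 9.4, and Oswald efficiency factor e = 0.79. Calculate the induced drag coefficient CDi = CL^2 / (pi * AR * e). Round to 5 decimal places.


Step 1: CL^2 = 0.87^2 = 0.7569
Step 2: pi * AR * e = 3.14159 * 9.4 * 0.79 = 23.329467
Step 3: CDi = 0.7569 / 23.329467 = 0.03244

0.03244


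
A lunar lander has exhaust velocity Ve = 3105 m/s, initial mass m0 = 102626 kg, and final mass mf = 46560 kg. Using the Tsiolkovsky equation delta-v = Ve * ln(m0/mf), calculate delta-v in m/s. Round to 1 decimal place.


Step 1: Mass ratio m0/mf = 102626 / 46560 = 2.204167
Step 2: ln(2.204167) = 0.79035
Step 3: delta-v = 3105 * 0.79035 = 2454.0 m/s

2454.0


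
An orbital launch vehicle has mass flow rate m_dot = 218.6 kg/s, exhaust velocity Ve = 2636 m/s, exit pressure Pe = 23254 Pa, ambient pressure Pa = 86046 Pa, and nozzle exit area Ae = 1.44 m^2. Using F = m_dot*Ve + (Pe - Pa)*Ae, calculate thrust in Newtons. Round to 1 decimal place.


Step 1: Momentum thrust = m_dot * Ve = 218.6 * 2636 = 576229.6 N
Step 2: Pressure thrust = (Pe - Pa) * Ae = (23254 - 86046) * 1.44 = -90420.48 N
Step 3: Total thrust F = 576229.6 + -90420.48 = 485809.1 N

485809.1


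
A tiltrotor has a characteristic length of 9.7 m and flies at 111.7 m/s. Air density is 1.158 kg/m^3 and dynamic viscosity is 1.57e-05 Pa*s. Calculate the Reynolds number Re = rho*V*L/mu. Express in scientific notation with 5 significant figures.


Step 1: Numerator = rho * V * L = 1.158 * 111.7 * 9.7 = 1254.68142
Step 2: Re = 1254.68142 / 1.57e-05
Step 3: Re = 7.9916e+07

7.9916e+07


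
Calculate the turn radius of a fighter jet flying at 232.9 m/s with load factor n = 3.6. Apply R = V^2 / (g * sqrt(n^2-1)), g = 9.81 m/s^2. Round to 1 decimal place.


Step 1: V^2 = 232.9^2 = 54242.41
Step 2: n^2 - 1 = 3.6^2 - 1 = 11.96
Step 3: sqrt(11.96) = 3.458323
Step 4: R = 54242.41 / (9.81 * 3.458323) = 1598.8 m

1598.8


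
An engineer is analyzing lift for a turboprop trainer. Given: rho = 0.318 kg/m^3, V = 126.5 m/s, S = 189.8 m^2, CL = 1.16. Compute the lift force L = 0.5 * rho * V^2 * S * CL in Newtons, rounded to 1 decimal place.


Step 1: Calculate dynamic pressure q = 0.5 * 0.318 * 126.5^2 = 0.5 * 0.318 * 16002.25 = 2544.3578 Pa
Step 2: Multiply by wing area and lift coefficient: L = 2544.3578 * 189.8 * 1.16
Step 3: L = 482919.101 * 1.16 = 560186.2 N

560186.2


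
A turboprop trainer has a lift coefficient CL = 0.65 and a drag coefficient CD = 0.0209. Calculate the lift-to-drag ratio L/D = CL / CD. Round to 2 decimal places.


Step 1: L/D = CL / CD = 0.65 / 0.0209
Step 2: L/D = 31.10

31.10


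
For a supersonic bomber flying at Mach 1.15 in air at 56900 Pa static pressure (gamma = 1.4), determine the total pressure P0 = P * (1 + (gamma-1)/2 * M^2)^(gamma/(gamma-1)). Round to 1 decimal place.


Step 1: (gamma-1)/2 * M^2 = 0.2 * 1.3225 = 0.2645
Step 2: 1 + 0.2645 = 1.2645
Step 3: Exponent gamma/(gamma-1) = 3.5
Step 4: P0 = 56900 * 1.2645^3.5 = 129368.4 Pa

129368.4


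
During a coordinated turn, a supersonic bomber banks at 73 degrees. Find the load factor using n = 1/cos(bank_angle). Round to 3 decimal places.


Step 1: Convert 73 degrees to radians = 1.27409
Step 2: cos(73 deg) = 0.292372
Step 3: n = 1 / 0.292372 = 3.420

3.420


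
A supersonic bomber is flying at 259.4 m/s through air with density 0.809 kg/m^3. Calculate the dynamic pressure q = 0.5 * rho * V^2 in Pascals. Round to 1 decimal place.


Step 1: V^2 = 259.4^2 = 67288.36
Step 2: q = 0.5 * 0.809 * 67288.36
Step 3: q = 27218.1 Pa

27218.1


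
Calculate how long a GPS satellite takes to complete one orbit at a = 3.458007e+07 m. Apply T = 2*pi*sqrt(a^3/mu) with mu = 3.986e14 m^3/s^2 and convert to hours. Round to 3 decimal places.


Step 1: a^3 / mu = 4.135020e+22 / 3.986e14 = 1.037386e+08
Step 2: sqrt(1.037386e+08) = 10185.2139 s
Step 3: T = 2*pi * 10185.2139 = 63995.59 s
Step 4: T in hours = 63995.59 / 3600 = 17.777 hours

17.777
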